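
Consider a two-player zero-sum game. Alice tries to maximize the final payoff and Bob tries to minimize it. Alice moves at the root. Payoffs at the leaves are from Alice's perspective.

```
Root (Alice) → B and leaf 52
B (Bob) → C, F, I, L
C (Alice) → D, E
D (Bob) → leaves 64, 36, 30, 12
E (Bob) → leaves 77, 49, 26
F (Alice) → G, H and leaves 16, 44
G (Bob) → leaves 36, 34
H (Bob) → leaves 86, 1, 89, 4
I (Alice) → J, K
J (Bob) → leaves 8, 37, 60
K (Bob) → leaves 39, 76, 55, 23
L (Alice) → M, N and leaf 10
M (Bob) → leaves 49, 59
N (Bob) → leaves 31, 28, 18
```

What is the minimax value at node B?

D: min(64, 36, 30, 12) = 12
E: min(77, 49, 26) = 26
C: max(12, 26) = 26
G: min(36, 34) = 34
H: min(86, 1, 89, 4) = 1
F: max(34, 1, 16, 44) = 44
J: min(8, 37, 60) = 8
K: min(39, 76, 55, 23) = 23
I: max(8, 23) = 23
M: min(49, 59) = 49
N: min(31, 28, 18) = 18
L: max(49, 18, 10) = 49
B: min(26, 44, 23, 49) = 23

23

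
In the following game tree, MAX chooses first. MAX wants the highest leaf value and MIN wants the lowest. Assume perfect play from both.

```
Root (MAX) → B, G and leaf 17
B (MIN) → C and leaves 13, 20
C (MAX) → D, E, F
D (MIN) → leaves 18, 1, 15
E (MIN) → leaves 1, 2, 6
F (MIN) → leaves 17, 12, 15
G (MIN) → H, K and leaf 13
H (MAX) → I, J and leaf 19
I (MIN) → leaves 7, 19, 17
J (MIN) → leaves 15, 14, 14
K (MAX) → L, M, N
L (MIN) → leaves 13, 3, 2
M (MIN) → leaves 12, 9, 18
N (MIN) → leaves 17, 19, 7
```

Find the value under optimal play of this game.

17

D (MIN): min(18, 1, 15) = 1
E (MIN): min(1, 2, 6) = 1
F (MIN): min(17, 12, 15) = 12
C (MAX): max(1, 1, 12) = 12
B (MIN): min(12, 13, 20) = 12
I (MIN): min(7, 19, 17) = 7
J (MIN): min(15, 14, 14) = 14
H (MAX): max(7, 14, 19) = 19
L (MIN): min(13, 3, 2) = 2
M (MIN): min(12, 9, 18) = 9
N (MIN): min(17, 19, 7) = 7
K (MAX): max(2, 9, 7) = 9
G (MIN): min(19, 9, 13) = 9
Root (MAX): max(12, 9, 17) = 17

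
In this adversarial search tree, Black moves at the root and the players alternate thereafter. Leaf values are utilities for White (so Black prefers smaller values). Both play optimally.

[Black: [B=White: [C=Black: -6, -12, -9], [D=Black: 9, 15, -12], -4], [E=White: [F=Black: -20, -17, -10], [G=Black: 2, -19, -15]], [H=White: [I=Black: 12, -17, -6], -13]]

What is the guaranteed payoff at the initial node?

-19

C (Black): min(-6, -12, -9) = -12
D (Black): min(9, 15, -12) = -12
B (White): max(-12, -12, -4) = -4
F (Black): min(-20, -17, -10) = -20
G (Black): min(2, -19, -15) = -19
E (White): max(-20, -19) = -19
I (Black): min(12, -17, -6) = -17
H (White): max(-17, -13) = -13
Root (Black): min(-4, -19, -13) = -19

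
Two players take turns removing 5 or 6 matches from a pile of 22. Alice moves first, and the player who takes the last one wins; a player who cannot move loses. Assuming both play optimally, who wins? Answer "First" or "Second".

i:   0  1  2  3  4  5  6  7  8  9 10 11 12 13 14 15 16 17 18 19 20 21 22
     L  L  L  L  L  W  W  W  W  W  W  L  L  L  L  L  W  W  W  W  W  W  L
Position 22 is L, so the second player wins.

Second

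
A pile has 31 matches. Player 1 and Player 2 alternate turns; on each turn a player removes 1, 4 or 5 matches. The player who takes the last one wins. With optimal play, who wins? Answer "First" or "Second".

W/L table (W = player to move can force a win):
i:   0  1  2  3  4  5  6  7  8  9 10 11 12 13 14 15 16 17 18 19 20 21 22 23 24 25 26 27 28 29 30 31
     L  W  L  W  W  W  W  W  L  W  L  W  W  W  W  W  L  W  L  W  W  W  W  W  L  W  L  W  W  W  W  W
Position 31 is W, so the first player wins.

First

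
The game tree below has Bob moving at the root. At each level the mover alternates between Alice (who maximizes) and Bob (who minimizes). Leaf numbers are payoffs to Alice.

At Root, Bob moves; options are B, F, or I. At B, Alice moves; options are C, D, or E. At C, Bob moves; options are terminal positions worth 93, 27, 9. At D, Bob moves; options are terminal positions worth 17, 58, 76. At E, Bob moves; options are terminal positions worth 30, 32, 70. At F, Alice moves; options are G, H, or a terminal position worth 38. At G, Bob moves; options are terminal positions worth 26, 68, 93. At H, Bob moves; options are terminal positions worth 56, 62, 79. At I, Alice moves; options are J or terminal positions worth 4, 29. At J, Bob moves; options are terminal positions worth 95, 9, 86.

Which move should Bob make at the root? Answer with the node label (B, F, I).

I

C (Bob): min(93, 27, 9) = 9
D (Bob): min(17, 58, 76) = 17
E (Bob): min(30, 32, 70) = 30
B (Alice): max(9, 17, 30) = 30
G (Bob): min(26, 68, 93) = 26
H (Bob): min(56, 62, 79) = 56
F (Alice): max(26, 56, 38) = 56
J (Bob): min(95, 9, 86) = 9
I (Alice): max(9, 4, 29) = 29
Root (Bob): min(30, 56, 29) = 29
Bob picks the child with the lowest value: I (value 29).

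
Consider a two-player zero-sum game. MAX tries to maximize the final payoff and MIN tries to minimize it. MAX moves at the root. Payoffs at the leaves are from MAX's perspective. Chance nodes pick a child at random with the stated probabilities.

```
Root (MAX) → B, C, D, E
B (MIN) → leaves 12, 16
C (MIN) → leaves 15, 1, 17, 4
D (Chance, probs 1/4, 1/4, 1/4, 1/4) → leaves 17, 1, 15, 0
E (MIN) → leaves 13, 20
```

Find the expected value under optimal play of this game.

B (MIN): min(12, 16) = 12
C (MIN): min(15, 1, 17, 4) = 1
D (Chance): 1/4·17 + 1/4·1 + 1/4·15 + 1/4·0 = 8.25
E (MIN): min(13, 20) = 13
Root (MAX): max(12, 1, 8.25, 13) = 13

13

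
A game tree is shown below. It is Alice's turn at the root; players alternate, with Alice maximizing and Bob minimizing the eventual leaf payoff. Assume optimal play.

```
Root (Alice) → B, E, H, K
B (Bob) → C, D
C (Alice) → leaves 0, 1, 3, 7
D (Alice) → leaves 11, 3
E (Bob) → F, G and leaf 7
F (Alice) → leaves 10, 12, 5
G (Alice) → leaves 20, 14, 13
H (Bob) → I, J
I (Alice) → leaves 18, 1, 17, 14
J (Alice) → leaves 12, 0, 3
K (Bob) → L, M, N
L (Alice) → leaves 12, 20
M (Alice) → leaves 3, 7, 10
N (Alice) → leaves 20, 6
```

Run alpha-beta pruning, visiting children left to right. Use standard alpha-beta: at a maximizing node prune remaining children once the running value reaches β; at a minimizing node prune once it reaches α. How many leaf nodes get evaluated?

22

C [α=-∞,β=+∞]: v=7
D [α=-∞,β=7]: v=11 after child 1 ≥ β → β-cutoff, skip 1
B [α=-∞,β=+∞]: v=7
F [α=7,β=+∞]: v=12
G [α=7,β=12]: v=20 after child 1 ≥ β → β-cutoff, skip 2
E [α=7,β=+∞]: v=7
I [α=7,β=+∞]: v=18
J [α=7,β=18]: v=12
H [α=7,β=+∞]: v=12
L [α=12,β=+∞]: v=20
M [α=12,β=20]: v=10
K [α=12,β=+∞]: v=10 after child 2 ≤ α → α-cutoff, skip 1
Root [α=-∞,β=+∞]: v=12
Leaves evaluated: 22 of 27.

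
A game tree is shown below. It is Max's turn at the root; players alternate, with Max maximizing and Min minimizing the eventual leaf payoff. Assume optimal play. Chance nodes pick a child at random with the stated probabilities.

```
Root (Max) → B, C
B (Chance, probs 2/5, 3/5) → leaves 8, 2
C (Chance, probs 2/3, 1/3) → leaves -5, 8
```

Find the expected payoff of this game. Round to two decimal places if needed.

4.4

B (Chance): 2/5·8 + 3/5·2 = 4.4
C (Chance): 2/3·-5 + 1/3·8 = -0.67
Root (Max): max(4.4, -0.67) = 4.4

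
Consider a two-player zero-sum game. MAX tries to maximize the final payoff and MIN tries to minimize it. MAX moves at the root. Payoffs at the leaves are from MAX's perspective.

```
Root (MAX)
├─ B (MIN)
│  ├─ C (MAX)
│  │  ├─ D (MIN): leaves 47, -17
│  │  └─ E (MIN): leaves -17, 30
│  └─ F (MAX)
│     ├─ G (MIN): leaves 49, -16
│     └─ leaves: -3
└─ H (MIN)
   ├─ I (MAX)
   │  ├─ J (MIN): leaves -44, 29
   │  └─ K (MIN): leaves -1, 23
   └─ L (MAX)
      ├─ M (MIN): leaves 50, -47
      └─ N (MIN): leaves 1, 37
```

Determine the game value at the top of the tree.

D (MIN): min(47, -17) = -17
E (MIN): min(-17, 30) = -17
C (MAX): max(-17, -17) = -17
G (MIN): min(49, -16) = -16
F (MAX): max(-16, -3) = -3
B (MIN): min(-17, -3) = -17
J (MIN): min(-44, 29) = -44
K (MIN): min(-1, 23) = -1
I (MAX): max(-44, -1) = -1
M (MIN): min(50, -47) = -47
N (MIN): min(1, 37) = 1
L (MAX): max(-47, 1) = 1
H (MIN): min(-1, 1) = -1
Root (MAX): max(-17, -1) = -1

-1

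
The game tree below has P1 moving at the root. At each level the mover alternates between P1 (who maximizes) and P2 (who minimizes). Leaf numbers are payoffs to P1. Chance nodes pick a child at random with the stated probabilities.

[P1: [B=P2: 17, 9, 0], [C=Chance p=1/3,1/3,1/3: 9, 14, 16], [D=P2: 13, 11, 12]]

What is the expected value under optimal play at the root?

B (P2): min(17, 9, 0) = 0
C (Chance): 1/3·9 + 1/3·14 + 1/3·16 = 13
D (P2): min(13, 11, 12) = 11
Root (P1): max(0, 13, 11) = 13

13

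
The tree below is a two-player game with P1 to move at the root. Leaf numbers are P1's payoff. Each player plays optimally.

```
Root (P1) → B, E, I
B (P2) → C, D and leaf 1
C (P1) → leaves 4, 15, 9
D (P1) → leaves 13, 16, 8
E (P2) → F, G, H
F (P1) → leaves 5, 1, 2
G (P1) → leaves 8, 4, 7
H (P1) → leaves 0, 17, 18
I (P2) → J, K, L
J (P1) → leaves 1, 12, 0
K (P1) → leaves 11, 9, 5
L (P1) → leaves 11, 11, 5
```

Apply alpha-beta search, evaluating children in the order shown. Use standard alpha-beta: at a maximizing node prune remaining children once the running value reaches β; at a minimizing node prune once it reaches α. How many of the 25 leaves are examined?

19

C [α=-∞,β=+∞]: v=15
D [α=-∞,β=15]: v=16 after child 2 ≥ β → β-cutoff, skip 1
B [α=-∞,β=+∞]: v=1
F [α=1,β=+∞]: v=5
G [α=1,β=5]: v=8 after child 1 ≥ β → β-cutoff, skip 2
H [α=1,β=5]: v=17 after child 2 ≥ β → β-cutoff, skip 1
E [α=1,β=+∞]: v=5
J [α=5,β=+∞]: v=12
K [α=5,β=12]: v=11
L [α=5,β=11]: v=11 after child 1 ≥ β → β-cutoff, skip 2
I [α=5,β=+∞]: v=11
Root [α=-∞,β=+∞]: v=11
Leaves evaluated: 19 of 25.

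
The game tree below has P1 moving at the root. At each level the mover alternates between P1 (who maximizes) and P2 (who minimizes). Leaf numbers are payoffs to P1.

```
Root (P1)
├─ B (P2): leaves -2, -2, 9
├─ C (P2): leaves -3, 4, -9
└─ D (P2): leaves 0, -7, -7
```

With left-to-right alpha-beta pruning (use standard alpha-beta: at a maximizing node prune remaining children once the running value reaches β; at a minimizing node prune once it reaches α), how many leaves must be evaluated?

B [α=-∞,β=+∞]: v=-2
C [α=-2,β=+∞]: v=-3 after child 1 ≤ α → α-cutoff, skip 2
D [α=-2,β=+∞]: v=-7 after child 2 ≤ α → α-cutoff, skip 1
Root [α=-∞,β=+∞]: v=-2
Leaves evaluated: 6 of 9.

6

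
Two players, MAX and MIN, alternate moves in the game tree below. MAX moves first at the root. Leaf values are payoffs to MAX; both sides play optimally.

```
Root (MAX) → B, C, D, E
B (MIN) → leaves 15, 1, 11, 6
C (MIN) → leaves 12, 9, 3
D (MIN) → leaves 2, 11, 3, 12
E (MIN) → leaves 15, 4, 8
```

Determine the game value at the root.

B (MIN): min(15, 1, 11, 6) = 1
C (MIN): min(12, 9, 3) = 3
D (MIN): min(2, 11, 3, 12) = 2
E (MIN): min(15, 4, 8) = 4
Root (MAX): max(1, 3, 2, 4) = 4

4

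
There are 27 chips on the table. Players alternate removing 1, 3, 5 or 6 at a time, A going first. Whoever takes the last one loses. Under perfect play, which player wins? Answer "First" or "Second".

Mark each pile size as W (mover wins) or L (mover loses):
i:   0  1  2  3  4  5  6  7  8  9 10 11 12 13 14 15 16 17 18 19 20 21 22 23 24 25 26 27
     W  L  W  L  W  L  W  W  W  W  W  W  L  W  L  W  L  W  W  W  W  W  W  L  W  L  W  L
Position 27 is L, so the second player wins.

Second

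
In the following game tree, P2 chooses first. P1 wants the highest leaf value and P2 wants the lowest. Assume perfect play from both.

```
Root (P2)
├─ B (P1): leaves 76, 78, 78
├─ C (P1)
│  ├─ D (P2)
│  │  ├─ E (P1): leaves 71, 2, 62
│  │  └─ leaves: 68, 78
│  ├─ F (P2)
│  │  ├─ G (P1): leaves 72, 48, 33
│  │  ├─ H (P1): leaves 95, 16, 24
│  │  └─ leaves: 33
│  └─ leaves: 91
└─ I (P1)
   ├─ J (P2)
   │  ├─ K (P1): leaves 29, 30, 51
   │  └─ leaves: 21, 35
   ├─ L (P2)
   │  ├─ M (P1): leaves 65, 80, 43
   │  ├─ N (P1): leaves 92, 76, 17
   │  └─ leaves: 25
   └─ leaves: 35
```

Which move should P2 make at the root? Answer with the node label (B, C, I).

I

B (P1): max(76, 78, 78) = 78
E (P1): max(71, 2, 62) = 71
D (P2): min(71, 68, 78) = 68
G (P1): max(72, 48, 33) = 72
H (P1): max(95, 16, 24) = 95
F (P2): min(72, 95, 33) = 33
C (P1): max(68, 33, 91) = 91
K (P1): max(29, 30, 51) = 51
J (P2): min(51, 21, 35) = 21
M (P1): max(65, 80, 43) = 80
N (P1): max(92, 76, 17) = 92
L (P2): min(80, 92, 25) = 25
I (P1): max(21, 25, 35) = 35
Root (P2): min(78, 91, 35) = 35
P2 picks the child with the lowest value: I (value 35).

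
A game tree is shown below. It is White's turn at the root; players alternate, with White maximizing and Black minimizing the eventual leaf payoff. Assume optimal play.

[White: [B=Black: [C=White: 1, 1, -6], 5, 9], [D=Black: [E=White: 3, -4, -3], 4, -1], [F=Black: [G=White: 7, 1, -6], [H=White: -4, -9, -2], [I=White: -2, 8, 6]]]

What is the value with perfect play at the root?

1

C (White): max(1, 1, -6) = 1
B (Black): min(1, 5, 9) = 1
E (White): max(3, -4, -3) = 3
D (Black): min(3, 4, -1) = -1
G (White): max(7, 1, -6) = 7
H (White): max(-4, -9, -2) = -2
I (White): max(-2, 8, 6) = 8
F (Black): min(7, -2, 8) = -2
Root (White): max(1, -1, -2) = 1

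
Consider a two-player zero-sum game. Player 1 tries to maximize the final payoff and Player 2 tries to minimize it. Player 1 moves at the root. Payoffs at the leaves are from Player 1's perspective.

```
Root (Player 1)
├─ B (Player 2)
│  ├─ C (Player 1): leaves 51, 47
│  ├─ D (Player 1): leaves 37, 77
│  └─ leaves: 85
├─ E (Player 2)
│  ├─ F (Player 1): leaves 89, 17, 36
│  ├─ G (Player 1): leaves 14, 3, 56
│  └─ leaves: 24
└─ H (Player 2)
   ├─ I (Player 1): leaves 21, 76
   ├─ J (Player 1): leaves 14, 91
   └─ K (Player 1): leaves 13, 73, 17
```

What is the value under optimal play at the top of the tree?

73

C (Player 1): max(51, 47) = 51
D (Player 1): max(37, 77) = 77
B (Player 2): min(51, 77, 85) = 51
F (Player 1): max(89, 17, 36) = 89
G (Player 1): max(14, 3, 56) = 56
E (Player 2): min(89, 56, 24) = 24
I (Player 1): max(21, 76) = 76
J (Player 1): max(14, 91) = 91
K (Player 1): max(13, 73, 17) = 73
H (Player 2): min(76, 91, 73) = 73
Root (Player 1): max(51, 24, 73) = 73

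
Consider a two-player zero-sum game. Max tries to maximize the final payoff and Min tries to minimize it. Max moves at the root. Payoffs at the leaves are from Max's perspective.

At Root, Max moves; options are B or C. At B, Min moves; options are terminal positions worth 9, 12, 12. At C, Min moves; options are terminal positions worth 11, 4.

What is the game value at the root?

9

B (Min): min(9, 12, 12) = 9
C (Min): min(11, 4) = 4
Root (Max): max(9, 4) = 9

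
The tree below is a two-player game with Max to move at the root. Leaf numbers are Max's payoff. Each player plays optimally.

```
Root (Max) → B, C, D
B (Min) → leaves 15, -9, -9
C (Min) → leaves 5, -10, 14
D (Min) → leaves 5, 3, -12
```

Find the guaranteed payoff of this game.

B (Min): min(15, -9, -9) = -9
C (Min): min(5, -10, 14) = -10
D (Min): min(5, 3, -12) = -12
Root (Max): max(-9, -10, -12) = -9

-9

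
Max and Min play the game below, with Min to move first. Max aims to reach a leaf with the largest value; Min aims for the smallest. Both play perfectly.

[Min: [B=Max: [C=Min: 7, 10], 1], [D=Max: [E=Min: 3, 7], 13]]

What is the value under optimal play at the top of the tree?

C (Min): min(7, 10) = 7
B (Max): max(7, 1) = 7
E (Min): min(3, 7) = 3
D (Max): max(3, 13) = 13
Root (Min): min(7, 13) = 7

7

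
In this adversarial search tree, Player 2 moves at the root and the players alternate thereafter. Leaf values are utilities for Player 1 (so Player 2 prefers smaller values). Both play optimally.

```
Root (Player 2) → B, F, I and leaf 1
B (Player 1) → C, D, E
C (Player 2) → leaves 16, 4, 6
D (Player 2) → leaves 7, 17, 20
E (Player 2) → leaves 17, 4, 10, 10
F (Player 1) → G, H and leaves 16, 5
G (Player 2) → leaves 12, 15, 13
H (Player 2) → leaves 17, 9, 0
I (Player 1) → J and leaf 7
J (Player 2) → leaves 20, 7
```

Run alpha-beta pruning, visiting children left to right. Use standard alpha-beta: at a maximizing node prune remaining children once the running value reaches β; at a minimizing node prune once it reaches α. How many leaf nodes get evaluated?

14

C [α=-∞,β=+∞]: v=4
D [α=4,β=+∞]: v=7
E [α=7,β=+∞]: v=4 after child 2 ≤ α → α-cutoff, skip 2
B [α=-∞,β=+∞]: v=7
G [α=-∞,β=7]: v=12
F [α=-∞,β=7]: v=12 after child 1 ≥ β → β-cutoff, skip 3
J [α=-∞,β=7]: v=7
I [α=-∞,β=7]: v=7 after child 1 ≥ β → β-cutoff, skip 1
Root [α=-∞,β=+∞]: v=1
Leaves evaluated: 14 of 22.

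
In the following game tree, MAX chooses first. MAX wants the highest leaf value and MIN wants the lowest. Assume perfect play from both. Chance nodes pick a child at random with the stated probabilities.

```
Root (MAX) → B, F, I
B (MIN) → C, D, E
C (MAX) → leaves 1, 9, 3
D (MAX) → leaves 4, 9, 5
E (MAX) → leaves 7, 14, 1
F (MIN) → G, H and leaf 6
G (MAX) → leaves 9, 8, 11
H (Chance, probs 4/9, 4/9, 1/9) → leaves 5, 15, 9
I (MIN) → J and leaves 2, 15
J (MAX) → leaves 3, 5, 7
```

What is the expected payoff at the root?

9

C (MAX): max(1, 9, 3) = 9
D (MAX): max(4, 9, 5) = 9
E (MAX): max(7, 14, 1) = 14
B (MIN): min(9, 9, 14) = 9
G (MAX): max(9, 8, 11) = 11
H (Chance): 4/9·5 + 4/9·15 + 1/9·9 = 9.89
F (MIN): min(11, 9.89, 6) = 6
J (MAX): max(3, 5, 7) = 7
I (MIN): min(7, 2, 15) = 2
Root (MAX): max(9, 6, 2) = 9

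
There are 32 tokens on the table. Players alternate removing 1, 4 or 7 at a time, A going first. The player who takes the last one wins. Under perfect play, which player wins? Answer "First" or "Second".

i:   0  1  2  3  4  5  6  7  8  9 10 11 12 13 14 15 16 17 18 19 20 21 22 23 24 25 26 27 28 29 30 31 32
     L  W  L  W  W  L  W  W  L  W  L  W  W  L  W  W  L  W  L  W  W  L  W  W  L  W  L  W  W  L  W  W  L
Position 32 is L, so the second player wins.

Second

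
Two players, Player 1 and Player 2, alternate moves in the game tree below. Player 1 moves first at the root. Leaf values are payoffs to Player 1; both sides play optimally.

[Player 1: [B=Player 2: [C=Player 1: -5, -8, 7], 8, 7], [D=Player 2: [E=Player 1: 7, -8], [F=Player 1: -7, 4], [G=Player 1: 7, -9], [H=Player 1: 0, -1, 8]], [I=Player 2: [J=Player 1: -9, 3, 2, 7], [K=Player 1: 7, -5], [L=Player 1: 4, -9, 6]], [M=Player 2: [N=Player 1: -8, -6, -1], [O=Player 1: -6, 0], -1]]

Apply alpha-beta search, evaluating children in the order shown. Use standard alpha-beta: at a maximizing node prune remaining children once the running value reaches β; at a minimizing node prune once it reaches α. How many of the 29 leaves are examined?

14

C [α=-∞,β=+∞]: v=7
B [α=-∞,β=+∞]: v=7
E [α=7,β=+∞]: v=7
D [α=7,β=+∞]: v=7 after child 1 ≤ α → α-cutoff, skip 3
J [α=7,β=+∞]: v=7
I [α=7,β=+∞]: v=7 after child 1 ≤ α → α-cutoff, skip 2
N [α=7,β=+∞]: v=-1
M [α=7,β=+∞]: v=-1 after child 1 ≤ α → α-cutoff, skip 2
Root [α=-∞,β=+∞]: v=7
Leaves evaluated: 14 of 29.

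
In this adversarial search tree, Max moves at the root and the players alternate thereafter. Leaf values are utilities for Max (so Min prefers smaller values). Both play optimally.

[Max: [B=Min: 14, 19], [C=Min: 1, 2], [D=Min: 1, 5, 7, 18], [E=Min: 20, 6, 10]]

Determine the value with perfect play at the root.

B (Min): min(14, 19) = 14
C (Min): min(1, 2) = 1
D (Min): min(1, 5, 7, 18) = 1
E (Min): min(20, 6, 10) = 6
Root (Max): max(14, 1, 1, 6) = 14

14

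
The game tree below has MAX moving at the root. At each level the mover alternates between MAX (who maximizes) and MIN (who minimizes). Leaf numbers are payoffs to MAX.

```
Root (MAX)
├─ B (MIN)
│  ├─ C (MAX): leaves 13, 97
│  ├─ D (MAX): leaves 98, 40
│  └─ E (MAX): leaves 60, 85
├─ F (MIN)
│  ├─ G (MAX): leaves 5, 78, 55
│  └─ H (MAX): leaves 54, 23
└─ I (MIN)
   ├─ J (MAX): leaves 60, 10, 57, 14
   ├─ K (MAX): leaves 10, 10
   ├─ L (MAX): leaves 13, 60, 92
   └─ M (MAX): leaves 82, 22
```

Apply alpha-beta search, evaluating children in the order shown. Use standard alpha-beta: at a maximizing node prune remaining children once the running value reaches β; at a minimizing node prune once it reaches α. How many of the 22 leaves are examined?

12

C [α=-∞,β=+∞]: v=97
D [α=-∞,β=97]: v=98 after child 1 ≥ β → β-cutoff, skip 1
E [α=-∞,β=97]: v=85
B [α=-∞,β=+∞]: v=85
G [α=85,β=+∞]: v=78
F [α=85,β=+∞]: v=78 after child 1 ≤ α → α-cutoff, skip 1
J [α=85,β=+∞]: v=60
I [α=85,β=+∞]: v=60 after child 1 ≤ α → α-cutoff, skip 3
Root [α=-∞,β=+∞]: v=85
Leaves evaluated: 12 of 22.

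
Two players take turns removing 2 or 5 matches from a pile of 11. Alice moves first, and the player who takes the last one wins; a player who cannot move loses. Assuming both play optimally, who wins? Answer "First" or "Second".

Mark each pile size as W (mover wins) or L (mover loses):
i:   0  1  2  3  4  5  6  7  8  9 10 11
     L  L  W  W  L  W  W  L  L  W  W  L
Position 11 is L, so the second player wins.

Second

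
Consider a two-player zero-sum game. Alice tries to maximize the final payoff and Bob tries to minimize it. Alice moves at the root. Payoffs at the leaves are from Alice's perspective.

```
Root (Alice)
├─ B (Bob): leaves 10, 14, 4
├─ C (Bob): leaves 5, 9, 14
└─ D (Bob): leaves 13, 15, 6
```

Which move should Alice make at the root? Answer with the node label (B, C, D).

D

B (Bob): min(10, 14, 4) = 4
C (Bob): min(5, 9, 14) = 5
D (Bob): min(13, 15, 6) = 6
Root (Alice): max(4, 5, 6) = 6
Alice picks the child with the highest value: D (value 6).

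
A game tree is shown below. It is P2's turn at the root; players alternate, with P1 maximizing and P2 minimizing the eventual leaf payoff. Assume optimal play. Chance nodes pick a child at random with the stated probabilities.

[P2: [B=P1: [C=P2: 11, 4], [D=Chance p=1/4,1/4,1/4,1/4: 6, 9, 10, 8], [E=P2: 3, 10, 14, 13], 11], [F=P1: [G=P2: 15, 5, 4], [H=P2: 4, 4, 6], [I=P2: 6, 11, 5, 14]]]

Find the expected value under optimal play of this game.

5

C (P2): min(11, 4) = 4
D (Chance): 1/4·6 + 1/4·9 + 1/4·10 + 1/4·8 = 8.25
E (P2): min(3, 10, 14, 13) = 3
B (P1): max(4, 8.25, 3, 11) = 11
G (P2): min(15, 5, 4) = 4
H (P2): min(4, 4, 6) = 4
I (P2): min(6, 11, 5, 14) = 5
F (P1): max(4, 4, 5) = 5
Root (P2): min(11, 5) = 5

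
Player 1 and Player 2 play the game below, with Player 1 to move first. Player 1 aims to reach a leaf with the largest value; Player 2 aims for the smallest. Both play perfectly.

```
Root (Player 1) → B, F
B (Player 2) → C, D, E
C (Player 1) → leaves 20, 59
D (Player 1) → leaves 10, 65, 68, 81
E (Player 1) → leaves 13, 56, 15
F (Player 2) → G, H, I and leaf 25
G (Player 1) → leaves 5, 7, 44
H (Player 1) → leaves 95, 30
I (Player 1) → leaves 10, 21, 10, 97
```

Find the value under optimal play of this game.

C (Player 1): max(20, 59) = 59
D (Player 1): max(10, 65, 68, 81) = 81
E (Player 1): max(13, 56, 15) = 56
B (Player 2): min(59, 81, 56) = 56
G (Player 1): max(5, 7, 44) = 44
H (Player 1): max(95, 30) = 95
I (Player 1): max(10, 21, 10, 97) = 97
F (Player 2): min(44, 95, 97, 25) = 25
Root (Player 1): max(56, 25) = 56

56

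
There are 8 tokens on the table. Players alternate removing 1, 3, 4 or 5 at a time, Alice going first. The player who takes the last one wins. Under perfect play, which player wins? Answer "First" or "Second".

W/L table (W = player to move can force a win):
i:   0  1  2  3  4  5  6  7  8
     L  W  L  W  W  W  W  W  L
Position 8 is L, so the second player wins.

Second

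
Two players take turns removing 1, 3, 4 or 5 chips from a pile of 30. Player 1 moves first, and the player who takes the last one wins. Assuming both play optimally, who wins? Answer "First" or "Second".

First

W/L table (W = player to move can force a win):
i:   0  1  2  3  4  5  6  7  8  9 10 11 12 13 14 15 16 17 18 19 20 21 22 23 24 25 26 27 28 29 30
     L  W  L  W  W  W  W  W  L  W  L  W  W  W  W  W  L  W  L  W  W  W  W  W  L  W  L  W  W  W  W
Position 30 is W, so the first player wins.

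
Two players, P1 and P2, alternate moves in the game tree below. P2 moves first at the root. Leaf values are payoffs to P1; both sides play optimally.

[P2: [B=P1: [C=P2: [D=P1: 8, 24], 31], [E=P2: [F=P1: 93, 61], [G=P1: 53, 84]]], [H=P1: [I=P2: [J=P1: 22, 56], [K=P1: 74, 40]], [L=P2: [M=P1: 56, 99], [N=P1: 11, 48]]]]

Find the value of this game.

D (P1): max(8, 24) = 24
C (P2): min(24, 31) = 24
F (P1): max(93, 61) = 93
G (P1): max(53, 84) = 84
E (P2): min(93, 84) = 84
B (P1): max(24, 84) = 84
J (P1): max(22, 56) = 56
K (P1): max(74, 40) = 74
I (P2): min(56, 74) = 56
M (P1): max(56, 99) = 99
N (P1): max(11, 48) = 48
L (P2): min(99, 48) = 48
H (P1): max(56, 48) = 56
Root (P2): min(84, 56) = 56

56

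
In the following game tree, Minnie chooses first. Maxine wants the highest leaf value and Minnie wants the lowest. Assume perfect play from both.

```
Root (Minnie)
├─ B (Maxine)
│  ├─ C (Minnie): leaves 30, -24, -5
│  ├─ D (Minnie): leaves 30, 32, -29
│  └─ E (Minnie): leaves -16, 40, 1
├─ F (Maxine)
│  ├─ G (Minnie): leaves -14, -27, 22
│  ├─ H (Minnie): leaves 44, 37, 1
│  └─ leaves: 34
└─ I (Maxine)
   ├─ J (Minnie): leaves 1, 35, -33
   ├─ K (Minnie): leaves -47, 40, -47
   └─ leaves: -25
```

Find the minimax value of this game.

-25

C (Minnie): min(30, -24, -5) = -24
D (Minnie): min(30, 32, -29) = -29
E (Minnie): min(-16, 40, 1) = -16
B (Maxine): max(-24, -29, -16) = -16
G (Minnie): min(-14, -27, 22) = -27
H (Minnie): min(44, 37, 1) = 1
F (Maxine): max(-27, 1, 34) = 34
J (Minnie): min(1, 35, -33) = -33
K (Minnie): min(-47, 40, -47) = -47
I (Maxine): max(-33, -47, -25) = -25
Root (Minnie): min(-16, 34, -25) = -25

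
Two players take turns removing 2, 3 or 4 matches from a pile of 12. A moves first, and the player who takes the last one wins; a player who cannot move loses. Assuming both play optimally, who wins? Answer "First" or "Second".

Positions where the player to move wins (W) vs loses (L):
i:   0  1  2  3  4  5  6  7  8  9 10 11 12
     L  L  W  W  W  W  L  L  W  W  W  W  L
Position 12 is L, so the second player wins.

Second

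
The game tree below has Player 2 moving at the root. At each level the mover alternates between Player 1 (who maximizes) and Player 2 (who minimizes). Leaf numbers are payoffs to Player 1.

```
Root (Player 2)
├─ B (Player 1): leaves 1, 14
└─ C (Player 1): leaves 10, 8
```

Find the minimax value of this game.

B (Player 1): max(1, 14) = 14
C (Player 1): max(10, 8) = 10
Root (Player 2): min(14, 10) = 10

10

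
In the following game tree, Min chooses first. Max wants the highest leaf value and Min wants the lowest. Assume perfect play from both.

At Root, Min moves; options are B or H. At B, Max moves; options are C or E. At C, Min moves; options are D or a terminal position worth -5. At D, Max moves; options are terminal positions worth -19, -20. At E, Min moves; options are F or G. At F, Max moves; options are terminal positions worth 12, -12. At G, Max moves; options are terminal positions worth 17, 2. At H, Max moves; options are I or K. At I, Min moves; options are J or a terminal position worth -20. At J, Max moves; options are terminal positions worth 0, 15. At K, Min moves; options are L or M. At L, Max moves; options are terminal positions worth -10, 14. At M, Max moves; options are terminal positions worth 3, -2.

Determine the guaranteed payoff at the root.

3

D (Max): max(-19, -20) = -19
C (Min): min(-19, -5) = -19
F (Max): max(12, -12) = 12
G (Max): max(17, 2) = 17
E (Min): min(12, 17) = 12
B (Max): max(-19, 12) = 12
J (Max): max(0, 15) = 15
I (Min): min(15, -20) = -20
L (Max): max(-10, 14) = 14
M (Max): max(3, -2) = 3
K (Min): min(14, 3) = 3
H (Max): max(-20, 3) = 3
Root (Min): min(12, 3) = 3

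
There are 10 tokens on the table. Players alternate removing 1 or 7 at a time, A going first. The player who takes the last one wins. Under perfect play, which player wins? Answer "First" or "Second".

Second

Mark each pile size as W (mover wins) or L (mover loses):
i:   0  1  2  3  4  5  6  7  8  9 10
     L  W  L  W  L  W  L  W  L  W  L
Position 10 is L, so the second player wins.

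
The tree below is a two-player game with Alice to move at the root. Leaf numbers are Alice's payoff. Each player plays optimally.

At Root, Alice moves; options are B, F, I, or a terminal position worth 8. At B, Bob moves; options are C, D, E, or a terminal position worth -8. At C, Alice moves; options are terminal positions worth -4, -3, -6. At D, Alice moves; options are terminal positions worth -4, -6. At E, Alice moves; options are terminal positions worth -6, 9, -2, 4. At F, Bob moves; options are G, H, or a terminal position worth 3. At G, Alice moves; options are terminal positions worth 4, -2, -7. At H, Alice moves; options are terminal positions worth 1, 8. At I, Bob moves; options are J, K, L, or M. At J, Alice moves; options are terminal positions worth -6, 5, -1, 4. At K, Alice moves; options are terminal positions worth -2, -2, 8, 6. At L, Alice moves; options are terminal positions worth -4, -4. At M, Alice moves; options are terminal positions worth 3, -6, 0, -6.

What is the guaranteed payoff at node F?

3

G: max(4, -2, -7) = 4
H: max(1, 8) = 8
F: min(4, 8, 3) = 3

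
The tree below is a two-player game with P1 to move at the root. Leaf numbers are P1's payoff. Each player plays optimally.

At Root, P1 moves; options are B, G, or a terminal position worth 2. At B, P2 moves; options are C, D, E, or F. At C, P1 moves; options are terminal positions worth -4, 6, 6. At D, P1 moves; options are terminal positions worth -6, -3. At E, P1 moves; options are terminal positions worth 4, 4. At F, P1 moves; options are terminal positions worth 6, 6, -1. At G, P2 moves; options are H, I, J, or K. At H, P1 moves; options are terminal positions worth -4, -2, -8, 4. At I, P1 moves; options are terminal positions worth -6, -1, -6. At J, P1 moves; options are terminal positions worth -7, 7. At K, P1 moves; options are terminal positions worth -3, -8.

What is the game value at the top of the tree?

2

C (P1): max(-4, 6, 6) = 6
D (P1): max(-6, -3) = -3
E (P1): max(4, 4) = 4
F (P1): max(6, 6, -1) = 6
B (P2): min(6, -3, 4, 6) = -3
H (P1): max(-4, -2, -8, 4) = 4
I (P1): max(-6, -1, -6) = -1
J (P1): max(-7, 7) = 7
K (P1): max(-3, -8) = -3
G (P2): min(4, -1, 7, -3) = -3
Root (P1): max(-3, -3, 2) = 2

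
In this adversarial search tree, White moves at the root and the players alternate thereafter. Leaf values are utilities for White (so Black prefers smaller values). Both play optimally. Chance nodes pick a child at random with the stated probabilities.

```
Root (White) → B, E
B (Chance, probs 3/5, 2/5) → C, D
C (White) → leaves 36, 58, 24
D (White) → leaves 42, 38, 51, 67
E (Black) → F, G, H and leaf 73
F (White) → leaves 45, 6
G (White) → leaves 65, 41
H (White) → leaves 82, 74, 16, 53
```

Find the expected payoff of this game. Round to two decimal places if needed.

C (White): max(36, 58, 24) = 58
D (White): max(42, 38, 51, 67) = 67
B (Chance): 3/5·58 + 2/5·67 = 61.6
F (White): max(45, 6) = 45
G (White): max(65, 41) = 65
H (White): max(82, 74, 16, 53) = 82
E (Black): min(45, 65, 82, 73) = 45
Root (White): max(61.6, 45) = 61.6

61.6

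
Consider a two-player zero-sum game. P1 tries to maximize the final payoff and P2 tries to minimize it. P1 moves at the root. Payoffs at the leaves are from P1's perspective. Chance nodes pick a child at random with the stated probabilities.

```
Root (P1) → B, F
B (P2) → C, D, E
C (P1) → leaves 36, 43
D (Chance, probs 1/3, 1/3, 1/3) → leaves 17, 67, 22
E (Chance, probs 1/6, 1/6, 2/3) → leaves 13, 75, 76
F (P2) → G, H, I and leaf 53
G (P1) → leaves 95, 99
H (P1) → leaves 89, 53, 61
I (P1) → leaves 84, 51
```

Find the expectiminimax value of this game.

C (P1): max(36, 43) = 43
D (Chance): 1/3·17 + 1/3·67 + 1/3·22 = 35.33
E (Chance): 1/6·13 + 1/6·75 + 2/3·76 = 65.33
B (P2): min(43, 35.33, 65.33) = 35.33
G (P1): max(95, 99) = 99
H (P1): max(89, 53, 61) = 89
I (P1): max(84, 51) = 84
F (P2): min(99, 89, 84, 53) = 53
Root (P1): max(35.33, 53) = 53

53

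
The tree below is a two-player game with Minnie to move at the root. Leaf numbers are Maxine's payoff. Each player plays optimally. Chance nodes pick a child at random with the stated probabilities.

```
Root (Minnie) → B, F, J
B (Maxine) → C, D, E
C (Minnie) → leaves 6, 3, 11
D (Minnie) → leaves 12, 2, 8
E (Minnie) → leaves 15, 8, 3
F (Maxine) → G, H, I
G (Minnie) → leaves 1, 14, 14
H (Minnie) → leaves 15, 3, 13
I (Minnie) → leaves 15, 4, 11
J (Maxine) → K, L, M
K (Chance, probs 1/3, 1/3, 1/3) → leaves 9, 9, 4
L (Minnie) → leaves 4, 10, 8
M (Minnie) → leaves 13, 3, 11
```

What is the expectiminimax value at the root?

3

C (Minnie): min(6, 3, 11) = 3
D (Minnie): min(12, 2, 8) = 2
E (Minnie): min(15, 8, 3) = 3
B (Maxine): max(3, 2, 3) = 3
G (Minnie): min(1, 14, 14) = 1
H (Minnie): min(15, 3, 13) = 3
I (Minnie): min(15, 4, 11) = 4
F (Maxine): max(1, 3, 4) = 4
K (Chance): 1/3·9 + 1/3·9 + 1/3·4 = 7.33
L (Minnie): min(4, 10, 8) = 4
M (Minnie): min(13, 3, 11) = 3
J (Maxine): max(7.33, 4, 3) = 7.33
Root (Minnie): min(3, 4, 7.33) = 3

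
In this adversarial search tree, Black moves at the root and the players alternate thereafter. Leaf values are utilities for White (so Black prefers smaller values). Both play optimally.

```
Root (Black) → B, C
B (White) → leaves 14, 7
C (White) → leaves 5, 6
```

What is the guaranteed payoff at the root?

B (White): max(14, 7) = 14
C (White): max(5, 6) = 6
Root (Black): min(14, 6) = 6

6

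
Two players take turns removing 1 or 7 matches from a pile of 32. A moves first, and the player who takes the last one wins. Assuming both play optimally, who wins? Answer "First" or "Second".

Second

Mark each pile size as W (mover wins) or L (mover loses):
i:   0  1  2  3  4  5  6  7  8  9 10 11 12 13 14 15 16 17 18 19 20 21 22 23 24 25 26 27 28 29 30 31 32
     L  W  L  W  L  W  L  W  L  W  L  W  L  W  L  W  L  W  L  W  L  W  L  W  L  W  L  W  L  W  L  W  L
Position 32 is L, so the second player wins.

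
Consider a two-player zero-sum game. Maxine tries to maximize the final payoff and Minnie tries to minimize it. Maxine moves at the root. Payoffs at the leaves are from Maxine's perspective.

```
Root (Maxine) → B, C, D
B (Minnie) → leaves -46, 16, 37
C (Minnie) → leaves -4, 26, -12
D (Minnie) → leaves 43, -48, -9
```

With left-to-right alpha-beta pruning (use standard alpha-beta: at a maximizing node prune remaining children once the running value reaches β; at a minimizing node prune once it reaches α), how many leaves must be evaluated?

8

B [α=-∞,β=+∞]: v=-46
C [α=-46,β=+∞]: v=-12
D [α=-12,β=+∞]: v=-48 after child 2 ≤ α → α-cutoff, skip 1
Root [α=-∞,β=+∞]: v=-12
Leaves evaluated: 8 of 9.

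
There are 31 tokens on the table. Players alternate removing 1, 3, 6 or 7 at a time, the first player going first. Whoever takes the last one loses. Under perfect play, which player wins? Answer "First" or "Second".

First

W/L table (W = player to move can force a win):
i:   0  1  2  3  4  5  6  7  8  9 10 11 12 13 14 15 16 17 18 19 20 21 22 23 24 25 26 27 28 29 30 31
     W  L  W  L  W  L  W  W  W  W  W  W  W  L  W  L  W  L  W  W  W  W  W  W  W  L  W  L  W  L  W  W
Position 31 is W, so the first player wins.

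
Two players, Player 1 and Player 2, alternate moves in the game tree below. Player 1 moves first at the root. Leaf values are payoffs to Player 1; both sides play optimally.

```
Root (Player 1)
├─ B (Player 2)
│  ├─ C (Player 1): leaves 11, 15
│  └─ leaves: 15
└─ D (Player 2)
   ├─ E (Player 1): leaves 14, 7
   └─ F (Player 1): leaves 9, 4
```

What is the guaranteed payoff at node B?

15

C: max(11, 15) = 15
B: min(15, 15) = 15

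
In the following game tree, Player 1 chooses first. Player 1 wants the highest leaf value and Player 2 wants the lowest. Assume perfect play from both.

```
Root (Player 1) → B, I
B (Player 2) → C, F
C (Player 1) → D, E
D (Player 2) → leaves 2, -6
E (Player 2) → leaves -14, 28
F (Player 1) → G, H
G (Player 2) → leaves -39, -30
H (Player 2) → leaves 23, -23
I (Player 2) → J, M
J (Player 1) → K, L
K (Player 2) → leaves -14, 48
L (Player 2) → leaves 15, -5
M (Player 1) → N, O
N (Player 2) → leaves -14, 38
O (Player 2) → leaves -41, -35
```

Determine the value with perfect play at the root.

-14

D (Player 2): min(2, -6) = -6
E (Player 2): min(-14, 28) = -14
C (Player 1): max(-6, -14) = -6
G (Player 2): min(-39, -30) = -39
H (Player 2): min(23, -23) = -23
F (Player 1): max(-39, -23) = -23
B (Player 2): min(-6, -23) = -23
K (Player 2): min(-14, 48) = -14
L (Player 2): min(15, -5) = -5
J (Player 1): max(-14, -5) = -5
N (Player 2): min(-14, 38) = -14
O (Player 2): min(-41, -35) = -41
M (Player 1): max(-14, -41) = -14
I (Player 2): min(-5, -14) = -14
Root (Player 1): max(-23, -14) = -14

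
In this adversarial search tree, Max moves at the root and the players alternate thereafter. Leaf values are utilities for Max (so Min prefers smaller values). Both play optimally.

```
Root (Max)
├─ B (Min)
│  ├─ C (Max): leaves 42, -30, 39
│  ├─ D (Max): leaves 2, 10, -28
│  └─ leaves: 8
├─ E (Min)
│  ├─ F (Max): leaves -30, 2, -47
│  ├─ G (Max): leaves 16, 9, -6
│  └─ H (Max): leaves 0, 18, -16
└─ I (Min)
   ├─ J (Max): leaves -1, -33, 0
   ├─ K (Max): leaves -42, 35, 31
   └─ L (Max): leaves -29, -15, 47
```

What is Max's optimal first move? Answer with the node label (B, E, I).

B

C (Max): max(42, -30, 39) = 42
D (Max): max(2, 10, -28) = 10
B (Min): min(42, 10, 8) = 8
F (Max): max(-30, 2, -47) = 2
G (Max): max(16, 9, -6) = 16
H (Max): max(0, 18, -16) = 18
E (Min): min(2, 16, 18) = 2
J (Max): max(-1, -33, 0) = 0
K (Max): max(-42, 35, 31) = 35
L (Max): max(-29, -15, 47) = 47
I (Min): min(0, 35, 47) = 0
Root (Max): max(8, 2, 0) = 8
Max picks the child with the highest value: B (value 8).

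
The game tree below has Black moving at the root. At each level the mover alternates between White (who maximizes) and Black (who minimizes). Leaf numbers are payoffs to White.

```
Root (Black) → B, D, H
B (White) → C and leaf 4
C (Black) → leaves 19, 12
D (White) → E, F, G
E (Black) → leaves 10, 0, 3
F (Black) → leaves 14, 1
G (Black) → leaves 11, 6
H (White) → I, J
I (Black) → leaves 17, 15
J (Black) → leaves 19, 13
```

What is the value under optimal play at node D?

E: min(10, 0, 3) = 0
F: min(14, 1) = 1
G: min(11, 6) = 6
D: max(0, 1, 6) = 6

6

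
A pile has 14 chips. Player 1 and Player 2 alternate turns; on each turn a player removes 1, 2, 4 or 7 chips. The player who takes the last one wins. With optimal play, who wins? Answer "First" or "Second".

First

Compute winning (W) and losing (L) positions by backward induction:
i:   0  1  2  3  4  5  6  7  8  9 10 11 12 13 14
     L  W  W  L  W  W  L  W  W  L  W  W  L  W  W
Position 14 is W, so the first player wins.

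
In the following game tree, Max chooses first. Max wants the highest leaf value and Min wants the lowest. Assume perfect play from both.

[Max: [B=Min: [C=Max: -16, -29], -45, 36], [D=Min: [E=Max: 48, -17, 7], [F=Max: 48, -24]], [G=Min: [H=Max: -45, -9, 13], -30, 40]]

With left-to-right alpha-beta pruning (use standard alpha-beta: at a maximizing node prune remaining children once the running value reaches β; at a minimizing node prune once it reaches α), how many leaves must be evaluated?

C [α=-∞,β=+∞]: v=-16
B [α=-∞,β=+∞]: v=-45
E [α=-45,β=+∞]: v=48
F [α=-45,β=48]: v=48 after child 1 ≥ β → β-cutoff, skip 1
D [α=-45,β=+∞]: v=48
H [α=48,β=+∞]: v=13
G [α=48,β=+∞]: v=13 after child 1 ≤ α → α-cutoff, skip 2
Root [α=-∞,β=+∞]: v=48
Leaves evaluated: 11 of 14.

11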